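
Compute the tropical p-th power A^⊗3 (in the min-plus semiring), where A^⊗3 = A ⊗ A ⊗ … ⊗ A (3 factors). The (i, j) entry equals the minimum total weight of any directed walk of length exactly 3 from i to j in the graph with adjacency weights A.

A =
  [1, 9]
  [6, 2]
A^⊗3 =
  [3, 11]
  [8, 6]

Each entry (A^⊗3)_ij equals the minimum over all length-3 walks i = v_0 → v_1 → … → v_3 = j of Σ_t A[v_t][v_{t+1}]. For example, for (i, j) = (0, 1) we minimise over 4 possible intermediate vertex sequences; the minimum is 11, attained along the walk 0 → 0 → 0 → 1.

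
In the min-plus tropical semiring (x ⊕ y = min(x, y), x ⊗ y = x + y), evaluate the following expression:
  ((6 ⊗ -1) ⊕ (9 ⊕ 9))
((6 ⊗ -1) ⊕ (9 ⊕ 9)) = 5

Expand innermost to outermost. Recall ⊕ takes the minimum of its arguments and ⊗ takes their sum. Working out the expression ((6 ⊗ -1) ⊕ (9 ⊕ 9)) gives 5.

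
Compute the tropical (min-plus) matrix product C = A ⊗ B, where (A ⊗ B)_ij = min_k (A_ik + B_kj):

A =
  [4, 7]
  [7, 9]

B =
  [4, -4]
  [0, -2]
A ⊗ B =
  [7, 0]
  [9, 3]

Apply the min-plus product entry-by-entry:
  C[0][0] = min over k of (A[0][0] + B[0][0] = 4 + 4 = 8, A[0][1] + B[1][0] = 7 + 0 = 7) = 7 (attained at k = 1)
  C[0][1] = min over k of (A[0][0] + B[0][1] = 4 + -4 = 0, A[0][1] + B[1][1] = 7 + -2 = 5) = 0 (attained at k = 0)
  C[1][0] = min over k of (A[1][0] + B[0][0] = 7 + 4 = 11, A[1][1] + B[1][0] = 9 + 0 = 9) = 9 (attained at k = 1)
  C[1][1] = min over k of (A[1][0] + B[0][1] = 7 + -4 = 3, A[1][1] + B[1][1] = 9 + -2 = 7) = 3 (attained at k = 0)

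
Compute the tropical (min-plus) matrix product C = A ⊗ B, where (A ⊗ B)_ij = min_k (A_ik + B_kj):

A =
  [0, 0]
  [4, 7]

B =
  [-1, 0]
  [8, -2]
A ⊗ B =
  [-1, -2]
  [3, 4]

Apply the min-plus product entry-by-entry:
  C[0][0] = min over k of (A[0][0] + B[0][0] = 0 + -1 = -1, A[0][1] + B[1][0] = 0 + 8 = 8) = -1 (attained at k = 0)
  C[0][1] = min over k of (A[0][0] + B[0][1] = 0 + 0 = 0, A[0][1] + B[1][1] = 0 + -2 = -2) = -2 (attained at k = 1)
  C[1][0] = min over k of (A[1][0] + B[0][0] = 4 + -1 = 3, A[1][1] + B[1][0] = 7 + 8 = 15) = 3 (attained at k = 0)
  C[1][1] = min over k of (A[1][0] + B[0][1] = 4 + 0 = 4, A[1][1] + B[1][1] = 7 + -2 = 5) = 4 (attained at k = 0)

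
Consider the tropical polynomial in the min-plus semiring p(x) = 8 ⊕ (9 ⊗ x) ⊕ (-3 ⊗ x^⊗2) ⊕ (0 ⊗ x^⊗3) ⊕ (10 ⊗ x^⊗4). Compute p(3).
p(3) = 3

A tropical monomial a ⊗ x^⊗i evaluates to a + i · x. Evaluating each term at x = 3:
  Term 0 contributes 8 + 0 · 3 = 8
  Term 1 contributes 9 + 1 · 3 = 12
  Term 2 contributes -3 + 2 · 3 = 3
  Term 3 contributes 0 + 3 · 3 = 9
  Term 4 contributes 10 + 4 · 3 = 22
p(3) = ⊕ of these = min[8, 12, 3, 9, 22] = 3.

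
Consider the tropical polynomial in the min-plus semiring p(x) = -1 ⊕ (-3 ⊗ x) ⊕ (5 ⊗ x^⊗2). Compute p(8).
p(8) = -1

A tropical monomial a ⊗ x^⊗i evaluates to a + i · x. Evaluating each term at x = 8:
  Term 0 contributes -1 + 0 · 8 = -1
  Term 1 contributes -3 + 1 · 8 = 5
  Term 2 contributes 5 + 2 · 8 = 21
p(8) = ⊕ of these = min[-1, 5, 21] = -1.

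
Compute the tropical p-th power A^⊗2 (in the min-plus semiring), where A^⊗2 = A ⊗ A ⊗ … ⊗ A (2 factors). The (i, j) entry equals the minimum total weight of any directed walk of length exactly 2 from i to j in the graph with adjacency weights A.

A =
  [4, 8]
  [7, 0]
A^⊗2 =
  [8, 8]
  [7, 0]

Each entry (A^⊗2)_ij equals the minimum over all length-2 walks i = v_0 → v_1 → … → v_2 = j of Σ_t A[v_t][v_{t+1}]. For example, for (i, j) = (0, 1) we minimise over 2 possible intermediate vertex sequences; the minimum is 8, attained along the walk 0 → 1 → 1.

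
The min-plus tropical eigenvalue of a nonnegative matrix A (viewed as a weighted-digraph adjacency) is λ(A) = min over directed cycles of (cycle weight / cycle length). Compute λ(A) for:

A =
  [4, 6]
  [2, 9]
λ(A) = 4

Enumerate directed cycles and compute their means (weight / length). Sample:
  cycle 0 → 0: weight = 4, length = 1, mean = 4/1 ≈ 4.000
  cycle 1 → 1: weight = 9, length = 1, mean = 9/1 ≈ 9.000
  cycle 0 → 1 → 0: weight = 8, length = 2, mean = 8/2 ≈ 4.000
  cycle 1 → 0 → 1: weight = 8, length = 2, mean = 8/2 ≈ 4.000
Minimum mean = 4.000, attained e.g. along the cycle 0 → 0 with weight 4 and length 1. So λ(A) = 4/1 = 4.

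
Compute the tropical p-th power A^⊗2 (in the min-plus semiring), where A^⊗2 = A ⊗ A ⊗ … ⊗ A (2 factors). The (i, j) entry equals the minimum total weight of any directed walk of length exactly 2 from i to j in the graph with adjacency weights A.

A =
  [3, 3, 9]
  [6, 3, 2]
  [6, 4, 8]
A^⊗2 =
  [6, 6, 5]
  [8, 6, 5]
  [9, 7, 6]

Each entry (A^⊗2)_ij equals the minimum over all length-2 walks i = v_0 → v_1 → … → v_2 = j of Σ_t A[v_t][v_{t+1}]. For example, for (i, j) = (0, 2) we minimise over 3 possible intermediate vertex sequences; the minimum is 5, attained along the walk 0 → 1 → 2.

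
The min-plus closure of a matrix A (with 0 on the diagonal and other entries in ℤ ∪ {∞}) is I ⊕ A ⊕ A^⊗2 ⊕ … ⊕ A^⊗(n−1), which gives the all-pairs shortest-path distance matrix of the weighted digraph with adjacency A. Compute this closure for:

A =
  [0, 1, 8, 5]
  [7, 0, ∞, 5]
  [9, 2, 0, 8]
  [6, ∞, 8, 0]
Closure =
  [0, 1, 8, 5]
  [7, 0, 13, 5]
  [9, 2, 0, 7]
  [6, 7, 8, 0]

This is the Floyd-Warshall all-pairs shortest-path computation. For each intermediate vertex k = 0, 1, …, 3, update dist[i][j] ← min(dist[i][j], dist[i][k] + dist[k][j]). The final matrix gives, for each (i, j), the minimum total weight of any directed path from i to j (possibly empty when i = j).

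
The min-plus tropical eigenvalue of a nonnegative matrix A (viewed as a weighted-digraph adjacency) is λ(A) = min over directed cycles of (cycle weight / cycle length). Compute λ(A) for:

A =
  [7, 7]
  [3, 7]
λ(A) = 5

Enumerate directed cycles and compute their means (weight / length). Sample:
  cycle 0 → 0: weight = 7, length = 1, mean = 7/1 ≈ 7.000
  cycle 1 → 1: weight = 7, length = 1, mean = 7/1 ≈ 7.000
  cycle 0 → 1 → 0: weight = 10, length = 2, mean = 10/2 ≈ 5.000
  cycle 1 → 0 → 1: weight = 10, length = 2, mean = 10/2 ≈ 5.000
Minimum mean = 5.000, attained e.g. along the cycle 0 → 1 → 0 with weight 10 and length 2. So λ(A) = 10/2 = 5.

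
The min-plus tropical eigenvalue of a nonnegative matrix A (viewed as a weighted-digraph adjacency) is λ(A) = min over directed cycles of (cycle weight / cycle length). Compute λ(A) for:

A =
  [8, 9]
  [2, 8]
λ(A) = 11/2

Enumerate directed cycles and compute their means (weight / length). Sample:
  cycle 0 → 0: weight = 8, length = 1, mean = 8/1 ≈ 8.000
  cycle 1 → 1: weight = 8, length = 1, mean = 8/1 ≈ 8.000
  cycle 0 → 1 → 0: weight = 11, length = 2, mean = 11/2 ≈ 5.500
  cycle 1 → 0 → 1: weight = 11, length = 2, mean = 11/2 ≈ 5.500
Minimum mean = 5.500, attained e.g. along the cycle 0 → 1 → 0 with weight 11 and length 2. So λ(A) = 11/2 = 11/2.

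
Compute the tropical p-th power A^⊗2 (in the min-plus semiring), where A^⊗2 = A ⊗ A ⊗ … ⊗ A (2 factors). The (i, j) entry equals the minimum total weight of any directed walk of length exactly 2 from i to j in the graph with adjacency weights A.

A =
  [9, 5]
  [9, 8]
A^⊗2 =
  [14, 13]
  [17, 14]

Each entry (A^⊗2)_ij equals the minimum over all length-2 walks i = v_0 → v_1 → … → v_2 = j of Σ_t A[v_t][v_{t+1}]. For example, for (i, j) = (0, 1) we minimise over 2 possible intermediate vertex sequences; the minimum is 13, attained along the walk 0 → 1 → 1.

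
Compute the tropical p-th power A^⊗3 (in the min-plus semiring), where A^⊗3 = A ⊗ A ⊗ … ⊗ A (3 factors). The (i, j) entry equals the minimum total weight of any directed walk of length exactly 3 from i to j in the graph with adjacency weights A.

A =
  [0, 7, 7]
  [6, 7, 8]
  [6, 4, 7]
A^⊗3 =
  [0, 7, 7]
  [6, 13, 13]
  [6, 13, 13]

Each entry (A^⊗3)_ij equals the minimum over all length-3 walks i = v_0 → v_1 → … → v_3 = j of Σ_t A[v_t][v_{t+1}]. For example, for (i, j) = (0, 2) we minimise over 9 possible intermediate vertex sequences; the minimum is 7, attained along the walk 0 → 0 → 0 → 2.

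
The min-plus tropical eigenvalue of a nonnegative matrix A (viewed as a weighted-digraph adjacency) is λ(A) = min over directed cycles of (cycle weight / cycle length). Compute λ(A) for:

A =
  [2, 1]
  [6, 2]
λ(A) = 2

Enumerate directed cycles and compute their means (weight / length). Sample:
  cycle 0 → 0: weight = 2, length = 1, mean = 2/1 ≈ 2.000
  cycle 1 → 1: weight = 2, length = 1, mean = 2/1 ≈ 2.000
  cycle 0 → 1 → 0: weight = 7, length = 2, mean = 7/2 ≈ 3.500
  cycle 1 → 0 → 1: weight = 7, length = 2, mean = 7/2 ≈ 3.500
Minimum mean = 2.000, attained e.g. along the cycle 0 → 0 with weight 2 and length 1. So λ(A) = 2/1 = 2.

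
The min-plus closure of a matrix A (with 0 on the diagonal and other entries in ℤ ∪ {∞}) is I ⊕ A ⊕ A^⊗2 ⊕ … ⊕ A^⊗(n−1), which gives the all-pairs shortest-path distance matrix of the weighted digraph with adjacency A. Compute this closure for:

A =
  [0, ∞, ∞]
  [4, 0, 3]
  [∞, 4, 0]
Closure =
  [0, ∞, ∞]
  [4, 0, 3]
  [8, 4, 0]

This is the Floyd-Warshall all-pairs shortest-path computation. For each intermediate vertex k = 0, 1, …, 2, update dist[i][j] ← min(dist[i][j], dist[i][k] + dist[k][j]). The final matrix gives, for each (i, j), the minimum total weight of any directed path from i to j (possibly empty when i = j).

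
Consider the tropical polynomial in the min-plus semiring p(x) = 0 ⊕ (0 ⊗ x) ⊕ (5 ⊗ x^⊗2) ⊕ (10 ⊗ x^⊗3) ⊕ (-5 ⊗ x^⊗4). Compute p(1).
p(1) = -1

A tropical monomial a ⊗ x^⊗i evaluates to a + i · x. Evaluating each term at x = 1:
  Term 0 contributes 0 + 0 · 1 = 0
  Term 1 contributes 0 + 1 · 1 = 1
  Term 2 contributes 5 + 2 · 1 = 7
  Term 3 contributes 10 + 3 · 1 = 13
  Term 4 contributes -5 + 4 · 1 = -1
p(1) = ⊕ of these = min[0, 1, 7, 13, -1] = -1.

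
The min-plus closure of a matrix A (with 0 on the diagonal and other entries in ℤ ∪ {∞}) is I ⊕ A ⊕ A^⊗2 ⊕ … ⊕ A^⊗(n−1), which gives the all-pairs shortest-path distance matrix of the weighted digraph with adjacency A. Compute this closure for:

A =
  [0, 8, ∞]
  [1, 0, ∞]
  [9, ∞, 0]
Closure =
  [0, 8, ∞]
  [1, 0, ∞]
  [9, 17, 0]

This is the Floyd-Warshall all-pairs shortest-path computation. For each intermediate vertex k = 0, 1, …, 2, update dist[i][j] ← min(dist[i][j], dist[i][k] + dist[k][j]). The final matrix gives, for each (i, j), the minimum total weight of any directed path from i to j (possibly empty when i = j).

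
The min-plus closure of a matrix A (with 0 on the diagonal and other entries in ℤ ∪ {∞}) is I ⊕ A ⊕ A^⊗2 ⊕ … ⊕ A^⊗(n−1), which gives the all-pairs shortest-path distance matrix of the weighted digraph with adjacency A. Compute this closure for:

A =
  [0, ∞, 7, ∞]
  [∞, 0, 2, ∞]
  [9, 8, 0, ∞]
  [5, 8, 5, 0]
Closure =
  [0, 15, 7, ∞]
  [11, 0, 2, ∞]
  [9, 8, 0, ∞]
  [5, 8, 5, 0]

This is the Floyd-Warshall all-pairs shortest-path computation. For each intermediate vertex k = 0, 1, …, 3, update dist[i][j] ← min(dist[i][j], dist[i][k] + dist[k][j]). The final matrix gives, for each (i, j), the minimum total weight of any directed path from i to j (possibly empty when i = j).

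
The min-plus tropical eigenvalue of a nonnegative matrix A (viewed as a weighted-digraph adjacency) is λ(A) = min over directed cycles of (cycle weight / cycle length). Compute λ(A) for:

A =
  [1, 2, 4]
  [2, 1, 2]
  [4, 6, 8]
λ(A) = 1

Enumerate directed cycles and compute their means (weight / length). Sample:
  cycle 0 → 0: weight = 1, length = 1, mean = 1/1 ≈ 1.000
  cycle 1 → 1: weight = 1, length = 1, mean = 1/1 ≈ 1.000
  cycle 2 → 2: weight = 8, length = 1, mean = 8/1 ≈ 8.000
  cycle 0 → 1 → 0: weight = 4, length = 2, mean = 4/2 ≈ 2.000
  cycle 0 → 2 → 0: weight = 8, length = 2, mean = 8/2 ≈ 4.000
  cycle 1 → 0 → 1: weight = 4, length = 2, mean = 4/2 ≈ 2.000
Minimum mean = 1.000, attained e.g. along the cycle 0 → 0 with weight 1 and length 1. So λ(A) = 1/1 = 1.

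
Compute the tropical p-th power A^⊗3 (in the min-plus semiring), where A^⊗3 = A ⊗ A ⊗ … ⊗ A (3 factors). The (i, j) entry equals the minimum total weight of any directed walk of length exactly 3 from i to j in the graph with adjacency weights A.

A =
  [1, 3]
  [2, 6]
A^⊗3 =
  [3, 5]
  [4, 6]

Each entry (A^⊗3)_ij equals the minimum over all length-3 walks i = v_0 → v_1 → … → v_3 = j of Σ_t A[v_t][v_{t+1}]. For example, for (i, j) = (0, 1) we minimise over 4 possible intermediate vertex sequences; the minimum is 5, attained along the walk 0 → 0 → 0 → 1.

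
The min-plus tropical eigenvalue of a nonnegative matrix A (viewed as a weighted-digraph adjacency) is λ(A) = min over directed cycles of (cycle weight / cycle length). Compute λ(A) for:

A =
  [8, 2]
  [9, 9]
λ(A) = 11/2

Enumerate directed cycles and compute their means (weight / length). Sample:
  cycle 0 → 0: weight = 8, length = 1, mean = 8/1 ≈ 8.000
  cycle 1 → 1: weight = 9, length = 1, mean = 9/1 ≈ 9.000
  cycle 0 → 1 → 0: weight = 11, length = 2, mean = 11/2 ≈ 5.500
  cycle 1 → 0 → 1: weight = 11, length = 2, mean = 11/2 ≈ 5.500
Minimum mean = 5.500, attained e.g. along the cycle 0 → 1 → 0 with weight 11 and length 2. So λ(A) = 11/2 = 11/2.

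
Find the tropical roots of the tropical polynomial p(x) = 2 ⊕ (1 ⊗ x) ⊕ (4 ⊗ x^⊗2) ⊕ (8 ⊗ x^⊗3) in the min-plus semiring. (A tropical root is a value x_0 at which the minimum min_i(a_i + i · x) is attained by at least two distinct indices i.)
Roots: {-4, -3, 1}

Each tropical root is a break point of the lower envelope of the lines y = a_i + i · x (there are 4 lines, with slopes 0, 1, ..., 3). Only the lines that attain the minimum somewhere contribute to roots; other lines are dominated. Here the surviving (envelope) indices are i = 3, i = 2, i = 1, i = 0.
Intersections between consecutive envelope lines give the roots: for adjacent envelope indices i < j the intersection is x = (a_i − a_j) / (j − i). Reading off the sorted break points: {-4, -3, 1}.
Verification: at each break x_0, at least two indices attain the minimum of min_i(a_i + i · x_0).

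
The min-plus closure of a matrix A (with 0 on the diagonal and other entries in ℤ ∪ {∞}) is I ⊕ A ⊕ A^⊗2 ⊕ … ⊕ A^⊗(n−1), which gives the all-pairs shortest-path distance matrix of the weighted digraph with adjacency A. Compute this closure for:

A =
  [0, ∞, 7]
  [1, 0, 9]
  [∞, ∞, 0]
Closure =
  [0, ∞, 7]
  [1, 0, 8]
  [∞, ∞, 0]

This is the Floyd-Warshall all-pairs shortest-path computation. For each intermediate vertex k = 0, 1, …, 2, update dist[i][j] ← min(dist[i][j], dist[i][k] + dist[k][j]). The final matrix gives, for each (i, j), the minimum total weight of any directed path from i to j (possibly empty when i = j).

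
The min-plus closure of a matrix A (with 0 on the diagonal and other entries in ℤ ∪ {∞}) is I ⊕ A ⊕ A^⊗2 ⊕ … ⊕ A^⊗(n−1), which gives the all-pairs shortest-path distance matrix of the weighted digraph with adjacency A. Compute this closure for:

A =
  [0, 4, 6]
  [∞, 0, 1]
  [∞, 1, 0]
Closure =
  [0, 4, 5]
  [∞, 0, 1]
  [∞, 1, 0]

This is the Floyd-Warshall all-pairs shortest-path computation. For each intermediate vertex k = 0, 1, …, 2, update dist[i][j] ← min(dist[i][j], dist[i][k] + dist[k][j]). The final matrix gives, for each (i, j), the minimum total weight of any directed path from i to j (possibly empty when i = j).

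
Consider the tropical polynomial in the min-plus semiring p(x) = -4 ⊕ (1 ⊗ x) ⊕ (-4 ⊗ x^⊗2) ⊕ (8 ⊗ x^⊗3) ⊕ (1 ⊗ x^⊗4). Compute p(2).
p(2) = -4

A tropical monomial a ⊗ x^⊗i evaluates to a + i · x. Evaluating each term at x = 2:
  Term 0 contributes -4 + 0 · 2 = -4
  Term 1 contributes 1 + 1 · 2 = 3
  Term 2 contributes -4 + 2 · 2 = 0
  Term 3 contributes 8 + 3 · 2 = 14
  Term 4 contributes 1 + 4 · 2 = 9
p(2) = ⊕ of these = min[-4, 3, 0, 14, 9] = -4.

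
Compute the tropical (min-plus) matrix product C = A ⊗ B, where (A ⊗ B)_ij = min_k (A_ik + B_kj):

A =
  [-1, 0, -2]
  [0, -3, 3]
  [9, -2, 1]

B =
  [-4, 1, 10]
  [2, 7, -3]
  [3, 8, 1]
A ⊗ B =
  [-5, 0, -3]
  [-4, 1, -6]
  [0, 5, -5]

Apply the min-plus product entry-by-entry:
  C[0][0] = min over k of (A[0][0] + B[0][0] = -1 + -4 = -5, A[0][1] + B[1][0] = 0 + 2 = 2, A[0][2] + B[2][0] = -2 + 3 = 1) = -5 (attained at k = 0)
  C[0][1] = min over k of (A[0][0] + B[0][1] = -1 + 1 = 0, A[0][1] + B[1][1] = 0 + 7 = 7, A[0][2] + B[2][1] = -2 + 8 = 6) = 0 (attained at k = 0)
  C[0][2] = min over k of (A[0][0] + B[0][2] = -1 + 10 = 9, A[0][1] + B[1][2] = 0 + -3 = -3, A[0][2] + B[2][2] = -2 + 1 = -1) = -3 (attained at k = 1)
  C[1][0] = min over k of (A[1][0] + B[0][0] = 0 + -4 = -4, A[1][1] + B[1][0] = -3 + 2 = -1, A[1][2] + B[2][0] = 3 + 3 = 6) = -4 (attained at k = 0)
  C[1][1] = min over k of (A[1][0] + B[0][1] = 0 + 1 = 1, A[1][1] + B[1][1] = -3 + 7 = 4, A[1][2] + B[2][1] = 3 + 8 = 11) = 1 (attained at k = 0)
  C[1][2] = min over k of (A[1][0] + B[0][2] = 0 + 10 = 10, A[1][1] + B[1][2] = -3 + -3 = -6, A[1][2] + B[2][2] = 3 + 1 = 4) = -6 (attained at k = 1)
  C[2][0] = min over k of (A[2][0] + B[0][0] = 9 + -4 = 5, A[2][1] + B[1][0] = -2 + 2 = 0, A[2][2] + B[2][0] = 1 + 3 = 4) = 0 (attained at k = 1)
  C[2][1] = min over k of (A[2][0] + B[0][1] = 9 + 1 = 10, A[2][1] + B[1][1] = -2 + 7 = 5, A[2][2] + B[2][1] = 1 + 8 = 9) = 5 (attained at k = 1)
  C[2][2] = min over k of (A[2][0] + B[0][2] = 9 + 10 = 19, A[2][1] + B[1][2] = -2 + -3 = -5, A[2][2] + B[2][2] = 1 + 1 = 2) = -5 (attained at k = 1)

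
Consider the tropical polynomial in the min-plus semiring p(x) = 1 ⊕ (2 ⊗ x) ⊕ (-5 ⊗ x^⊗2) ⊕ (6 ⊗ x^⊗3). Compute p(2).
p(2) = -1

A tropical monomial a ⊗ x^⊗i evaluates to a + i · x. Evaluating each term at x = 2:
  Term 0 contributes 1 + 0 · 2 = 1
  Term 1 contributes 2 + 1 · 2 = 4
  Term 2 contributes -5 + 2 · 2 = -1
  Term 3 contributes 6 + 3 · 2 = 12
p(2) = ⊕ of these = min[1, 4, -1, 12] = -1.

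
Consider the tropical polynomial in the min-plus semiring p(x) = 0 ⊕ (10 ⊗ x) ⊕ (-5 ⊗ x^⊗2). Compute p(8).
p(8) = 0

A tropical monomial a ⊗ x^⊗i evaluates to a + i · x. Evaluating each term at x = 8:
  Term 0 contributes 0 + 0 · 8 = 0
  Term 1 contributes 10 + 1 · 8 = 18
  Term 2 contributes -5 + 2 · 8 = 11
p(8) = ⊕ of these = min[0, 18, 11] = 0.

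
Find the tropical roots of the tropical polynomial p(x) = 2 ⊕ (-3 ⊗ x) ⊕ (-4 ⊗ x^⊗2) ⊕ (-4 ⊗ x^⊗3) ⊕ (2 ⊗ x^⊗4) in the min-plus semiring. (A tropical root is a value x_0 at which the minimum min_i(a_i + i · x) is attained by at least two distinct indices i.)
Roots: {-6, 0, 1, 5}

Each tropical root is a break point of the lower envelope of the lines y = a_i + i · x (there are 5 lines, with slopes 0, 1, ..., 4). Only the lines that attain the minimum somewhere contribute to roots; other lines are dominated. Here the surviving (envelope) indices are i = 4, i = 3, i = 2, i = 1, i = 0.
Intersections between consecutive envelope lines give the roots: for adjacent envelope indices i < j the intersection is x = (a_i − a_j) / (j − i). Reading off the sorted break points: {-6, 0, 1, 5}.
Verification: at each break x_0, at least two indices attain the minimum of min_i(a_i + i · x_0).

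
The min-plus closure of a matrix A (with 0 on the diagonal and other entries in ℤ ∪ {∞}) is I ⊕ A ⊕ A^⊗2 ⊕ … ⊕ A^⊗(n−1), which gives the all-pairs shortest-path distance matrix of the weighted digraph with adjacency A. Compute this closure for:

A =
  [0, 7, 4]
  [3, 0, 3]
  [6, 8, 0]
Closure =
  [0, 7, 4]
  [3, 0, 3]
  [6, 8, 0]

This is the Floyd-Warshall all-pairs shortest-path computation. For each intermediate vertex k = 0, 1, …, 2, update dist[i][j] ← min(dist[i][j], dist[i][k] + dist[k][j]). The final matrix gives, for each (i, j), the minimum total weight of any directed path from i to j (possibly empty when i = j).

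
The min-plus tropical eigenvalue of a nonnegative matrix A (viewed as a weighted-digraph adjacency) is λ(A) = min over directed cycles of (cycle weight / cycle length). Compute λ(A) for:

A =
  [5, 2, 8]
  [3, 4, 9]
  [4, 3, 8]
λ(A) = 5/2

Enumerate directed cycles and compute their means (weight / length). Sample:
  cycle 0 → 0: weight = 5, length = 1, mean = 5/1 ≈ 5.000
  cycle 1 → 1: weight = 4, length = 1, mean = 4/1 ≈ 4.000
  cycle 2 → 2: weight = 8, length = 1, mean = 8/1 ≈ 8.000
  cycle 0 → 1 → 0: weight = 5, length = 2, mean = 5/2 ≈ 2.500
  cycle 0 → 2 → 0: weight = 12, length = 2, mean = 12/2 ≈ 6.000
  cycle 1 → 0 → 1: weight = 5, length = 2, mean = 5/2 ≈ 2.500
Minimum mean = 2.500, attained e.g. along the cycle 0 → 1 → 0 with weight 5 and length 2. So λ(A) = 5/2 = 5/2.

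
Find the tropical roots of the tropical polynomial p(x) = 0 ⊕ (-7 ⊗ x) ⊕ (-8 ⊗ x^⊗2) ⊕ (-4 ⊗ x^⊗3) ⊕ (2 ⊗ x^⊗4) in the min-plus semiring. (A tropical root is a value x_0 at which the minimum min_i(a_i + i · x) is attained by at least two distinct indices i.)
Roots: {-6, -4, 1, 7}

Each tropical root is a break point of the lower envelope of the lines y = a_i + i · x (there are 5 lines, with slopes 0, 1, ..., 4). Only the lines that attain the minimum somewhere contribute to roots; other lines are dominated. Here the surviving (envelope) indices are i = 4, i = 3, i = 2, i = 1, i = 0.
Intersections between consecutive envelope lines give the roots: for adjacent envelope indices i < j the intersection is x = (a_i − a_j) / (j − i). Reading off the sorted break points: {-6, -4, 1, 7}.
Verification: at each break x_0, at least two indices attain the minimum of min_i(a_i + i · x_0).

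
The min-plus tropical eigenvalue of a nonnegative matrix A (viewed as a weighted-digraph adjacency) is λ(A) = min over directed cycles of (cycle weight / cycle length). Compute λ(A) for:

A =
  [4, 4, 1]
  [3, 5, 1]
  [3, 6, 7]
λ(A) = 2

Enumerate directed cycles and compute their means (weight / length). Sample:
  cycle 0 → 0: weight = 4, length = 1, mean = 4/1 ≈ 4.000
  cycle 1 → 1: weight = 5, length = 1, mean = 5/1 ≈ 5.000
  cycle 2 → 2: weight = 7, length = 1, mean = 7/1 ≈ 7.000
  cycle 0 → 1 → 0: weight = 7, length = 2, mean = 7/2 ≈ 3.500
  cycle 0 → 2 → 0: weight = 4, length = 2, mean = 4/2 ≈ 2.000
  cycle 1 → 0 → 1: weight = 7, length = 2, mean = 7/2 ≈ 3.500
Minimum mean = 2.000, attained e.g. along the cycle 0 → 2 → 0 with weight 4 and length 2. So λ(A) = 4/2 = 2.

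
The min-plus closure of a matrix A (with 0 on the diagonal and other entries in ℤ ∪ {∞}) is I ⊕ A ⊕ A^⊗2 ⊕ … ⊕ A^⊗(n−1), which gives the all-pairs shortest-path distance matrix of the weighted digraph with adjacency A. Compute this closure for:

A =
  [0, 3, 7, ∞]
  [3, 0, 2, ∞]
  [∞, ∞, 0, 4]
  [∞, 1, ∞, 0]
Closure =
  [0, 3, 5, 9]
  [3, 0, 2, 6]
  [8, 5, 0, 4]
  [4, 1, 3, 0]

This is the Floyd-Warshall all-pairs shortest-path computation. For each intermediate vertex k = 0, 1, …, 3, update dist[i][j] ← min(dist[i][j], dist[i][k] + dist[k][j]). The final matrix gives, for each (i, j), the minimum total weight of any directed path from i to j (possibly empty when i = j).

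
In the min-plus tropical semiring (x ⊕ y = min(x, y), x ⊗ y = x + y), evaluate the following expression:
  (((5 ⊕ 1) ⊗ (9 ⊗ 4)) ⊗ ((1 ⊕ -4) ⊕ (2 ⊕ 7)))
(((5 ⊕ 1) ⊗ (9 ⊗ 4)) ⊗ ((1 ⊕ -4) ⊕ (2 ⊕ 7))) = 10

Expand innermost to outermost. Recall ⊕ takes the minimum of its arguments and ⊗ takes their sum. Working out the expression (((5 ⊕ 1) ⊗ (9 ⊗ 4)) ⊗ ((1 ⊕ -4) ⊕ (2 ⊕ 7))) gives 10.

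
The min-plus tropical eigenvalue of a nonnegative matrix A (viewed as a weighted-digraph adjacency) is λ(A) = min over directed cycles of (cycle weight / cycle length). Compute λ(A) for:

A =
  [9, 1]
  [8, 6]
λ(A) = 9/2

Enumerate directed cycles and compute their means (weight / length). Sample:
  cycle 0 → 0: weight = 9, length = 1, mean = 9/1 ≈ 9.000
  cycle 1 → 1: weight = 6, length = 1, mean = 6/1 ≈ 6.000
  cycle 0 → 1 → 0: weight = 9, length = 2, mean = 9/2 ≈ 4.500
  cycle 1 → 0 → 1: weight = 9, length = 2, mean = 9/2 ≈ 4.500
Minimum mean = 4.500, attained e.g. along the cycle 0 → 1 → 0 with weight 9 and length 2. So λ(A) = 9/2 = 9/2.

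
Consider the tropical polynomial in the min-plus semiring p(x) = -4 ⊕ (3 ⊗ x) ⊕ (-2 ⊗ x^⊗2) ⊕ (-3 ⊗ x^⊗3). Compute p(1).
p(1) = -4

A tropical monomial a ⊗ x^⊗i evaluates to a + i · x. Evaluating each term at x = 1:
  Term 0 contributes -4 + 0 · 1 = -4
  Term 1 contributes 3 + 1 · 1 = 4
  Term 2 contributes -2 + 2 · 1 = 0
  Term 3 contributes -3 + 3 · 1 = 0
p(1) = ⊕ of these = min[-4, 4, 0, 0] = -4.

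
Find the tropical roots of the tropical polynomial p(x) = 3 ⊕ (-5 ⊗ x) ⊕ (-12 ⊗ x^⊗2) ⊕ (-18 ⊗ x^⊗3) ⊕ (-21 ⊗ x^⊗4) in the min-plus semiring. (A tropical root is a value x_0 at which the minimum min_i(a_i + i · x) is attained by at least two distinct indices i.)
Roots: {3, 6, 7, 8}

Each tropical root is a break point of the lower envelope of the lines y = a_i + i · x (there are 5 lines, with slopes 0, 1, ..., 4). Only the lines that attain the minimum somewhere contribute to roots; other lines are dominated. Here the surviving (envelope) indices are i = 4, i = 3, i = 2, i = 1, i = 0.
Intersections between consecutive envelope lines give the roots: for adjacent envelope indices i < j the intersection is x = (a_i − a_j) / (j − i). Reading off the sorted break points: {3, 6, 7, 8}.
Verification: at each break x_0, at least two indices attain the minimum of min_i(a_i + i · x_0).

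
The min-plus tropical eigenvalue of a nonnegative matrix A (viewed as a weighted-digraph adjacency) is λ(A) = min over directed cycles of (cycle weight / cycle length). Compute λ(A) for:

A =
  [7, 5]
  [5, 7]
λ(A) = 5

Enumerate directed cycles and compute their means (weight / length). Sample:
  cycle 0 → 0: weight = 7, length = 1, mean = 7/1 ≈ 7.000
  cycle 1 → 1: weight = 7, length = 1, mean = 7/1 ≈ 7.000
  cycle 0 → 1 → 0: weight = 10, length = 2, mean = 10/2 ≈ 5.000
  cycle 1 → 0 → 1: weight = 10, length = 2, mean = 10/2 ≈ 5.000
Minimum mean = 5.000, attained e.g. along the cycle 0 → 1 → 0 with weight 10 and length 2. So λ(A) = 10/2 = 5.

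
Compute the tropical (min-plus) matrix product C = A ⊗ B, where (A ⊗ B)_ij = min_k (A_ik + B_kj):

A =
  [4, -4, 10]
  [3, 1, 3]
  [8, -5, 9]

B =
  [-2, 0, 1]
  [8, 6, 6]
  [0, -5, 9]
A ⊗ B =
  [2, 2, 2]
  [1, -2, 4]
  [3, 1, 1]

Apply the min-plus product entry-by-entry:
  C[0][0] = min over k of (A[0][0] + B[0][0] = 4 + -2 = 2, A[0][1] + B[1][0] = -4 + 8 = 4, A[0][2] + B[2][0] = 10 + 0 = 10) = 2 (attained at k = 0)
  C[0][1] = min over k of (A[0][0] + B[0][1] = 4 + 0 = 4, A[0][1] + B[1][1] = -4 + 6 = 2, A[0][2] + B[2][1] = 10 + -5 = 5) = 2 (attained at k = 1)
  C[0][2] = min over k of (A[0][0] + B[0][2] = 4 + 1 = 5, A[0][1] + B[1][2] = -4 + 6 = 2, A[0][2] + B[2][2] = 10 + 9 = 19) = 2 (attained at k = 1)
  C[1][0] = min over k of (A[1][0] + B[0][0] = 3 + -2 = 1, A[1][1] + B[1][0] = 1 + 8 = 9, A[1][2] + B[2][0] = 3 + 0 = 3) = 1 (attained at k = 0)
  C[1][1] = min over k of (A[1][0] + B[0][1] = 3 + 0 = 3, A[1][1] + B[1][1] = 1 + 6 = 7, A[1][2] + B[2][1] = 3 + -5 = -2) = -2 (attained at k = 2)
  C[1][2] = min over k of (A[1][0] + B[0][2] = 3 + 1 = 4, A[1][1] + B[1][2] = 1 + 6 = 7, A[1][2] + B[2][2] = 3 + 9 = 12) = 4 (attained at k = 0)
  C[2][0] = min over k of (A[2][0] + B[0][0] = 8 + -2 = 6, A[2][1] + B[1][0] = -5 + 8 = 3, A[2][2] + B[2][0] = 9 + 0 = 9) = 3 (attained at k = 1)
  C[2][1] = min over k of (A[2][0] + B[0][1] = 8 + 0 = 8, A[2][1] + B[1][1] = -5 + 6 = 1, A[2][2] + B[2][1] = 9 + -5 = 4) = 1 (attained at k = 1)
  C[2][2] = min over k of (A[2][0] + B[0][2] = 8 + 1 = 9, A[2][1] + B[1][2] = -5 + 6 = 1, A[2][2] + B[2][2] = 9 + 9 = 18) = 1 (attained at k = 1)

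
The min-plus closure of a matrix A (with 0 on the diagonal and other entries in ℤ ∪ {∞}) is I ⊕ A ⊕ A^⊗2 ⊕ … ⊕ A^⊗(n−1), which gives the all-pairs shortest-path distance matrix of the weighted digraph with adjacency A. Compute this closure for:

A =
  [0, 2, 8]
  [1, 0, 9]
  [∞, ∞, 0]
Closure =
  [0, 2, 8]
  [1, 0, 9]
  [∞, ∞, 0]

This is the Floyd-Warshall all-pairs shortest-path computation. For each intermediate vertex k = 0, 1, …, 2, update dist[i][j] ← min(dist[i][j], dist[i][k] + dist[k][j]). The final matrix gives, for each (i, j), the minimum total weight of any directed path from i to j (possibly empty when i = j).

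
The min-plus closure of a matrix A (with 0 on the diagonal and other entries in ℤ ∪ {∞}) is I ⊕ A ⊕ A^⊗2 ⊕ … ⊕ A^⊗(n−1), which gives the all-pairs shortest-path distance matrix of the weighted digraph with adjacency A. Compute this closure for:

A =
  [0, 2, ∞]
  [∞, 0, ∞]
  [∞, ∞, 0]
Closure =
  [0, 2, ∞]
  [∞, 0, ∞]
  [∞, ∞, 0]

This is the Floyd-Warshall all-pairs shortest-path computation. For each intermediate vertex k = 0, 1, …, 2, update dist[i][j] ← min(dist[i][j], dist[i][k] + dist[k][j]). The final matrix gives, for each (i, j), the minimum total weight of any directed path from i to j (possibly empty when i = j).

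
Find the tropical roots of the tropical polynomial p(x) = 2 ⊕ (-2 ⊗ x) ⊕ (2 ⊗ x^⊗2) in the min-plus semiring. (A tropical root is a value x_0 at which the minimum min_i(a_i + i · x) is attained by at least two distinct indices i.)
Roots: {-4, 4}

Each tropical root is a break point of the lower envelope of the lines y = a_i + i · x (there are 3 lines, with slopes 0, 1, ..., 2). Only the lines that attain the minimum somewhere contribute to roots; other lines are dominated. Here the surviving (envelope) indices are i = 2, i = 1, i = 0.
Intersections between consecutive envelope lines give the roots: for adjacent envelope indices i < j the intersection is x = (a_i − a_j) / (j − i). Reading off the sorted break points: {-4, 4}.
Verification: at each break x_0, at least two indices attain the minimum of min_i(a_i + i · x_0).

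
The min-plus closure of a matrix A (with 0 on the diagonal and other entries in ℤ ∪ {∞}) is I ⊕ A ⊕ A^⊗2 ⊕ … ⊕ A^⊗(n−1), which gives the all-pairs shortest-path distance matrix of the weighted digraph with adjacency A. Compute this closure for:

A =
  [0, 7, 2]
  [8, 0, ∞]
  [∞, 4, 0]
Closure =
  [0, 6, 2]
  [8, 0, 10]
  [12, 4, 0]

This is the Floyd-Warshall all-pairs shortest-path computation. For each intermediate vertex k = 0, 1, …, 2, update dist[i][j] ← min(dist[i][j], dist[i][k] + dist[k][j]). The final matrix gives, for each (i, j), the minimum total weight of any directed path from i to j (possibly empty when i = j).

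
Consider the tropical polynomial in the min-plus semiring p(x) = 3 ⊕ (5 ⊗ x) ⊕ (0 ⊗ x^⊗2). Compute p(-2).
p(-2) = -4

A tropical monomial a ⊗ x^⊗i evaluates to a + i · x. Evaluating each term at x = -2:
  Term 0 contributes 3 + 0 · -2 = 3
  Term 1 contributes 5 + 1 · -2 = 3
  Term 2 contributes 0 + 2 · -2 = -4
p(-2) = ⊕ of these = min[3, 3, -4] = -4.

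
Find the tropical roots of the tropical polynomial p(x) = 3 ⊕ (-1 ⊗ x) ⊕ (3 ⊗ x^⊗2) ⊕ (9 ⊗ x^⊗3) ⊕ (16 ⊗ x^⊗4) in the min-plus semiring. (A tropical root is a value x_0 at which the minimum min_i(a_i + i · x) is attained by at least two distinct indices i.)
Roots: {-7, -6, -4, 4}

Each tropical root is a break point of the lower envelope of the lines y = a_i + i · x (there are 5 lines, with slopes 0, 1, ..., 4). Only the lines that attain the minimum somewhere contribute to roots; other lines are dominated. Here the surviving (envelope) indices are i = 4, i = 3, i = 2, i = 1, i = 0.
Intersections between consecutive envelope lines give the roots: for adjacent envelope indices i < j the intersection is x = (a_i − a_j) / (j − i). Reading off the sorted break points: {-7, -6, -4, 4}.
Verification: at each break x_0, at least two indices attain the minimum of min_i(a_i + i · x_0).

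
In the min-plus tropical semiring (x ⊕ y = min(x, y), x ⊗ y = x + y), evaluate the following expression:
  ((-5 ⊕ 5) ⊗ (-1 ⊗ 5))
((-5 ⊕ 5) ⊗ (-1 ⊗ 5)) = -1

Expand innermost to outermost. Recall ⊕ takes the minimum of its arguments and ⊗ takes their sum. Working out the expression ((-5 ⊕ 5) ⊗ (-1 ⊗ 5)) gives -1.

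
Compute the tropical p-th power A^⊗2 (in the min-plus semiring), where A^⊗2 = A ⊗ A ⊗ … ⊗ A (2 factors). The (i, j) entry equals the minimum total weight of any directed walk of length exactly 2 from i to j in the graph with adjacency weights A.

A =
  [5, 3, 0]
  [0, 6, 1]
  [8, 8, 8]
A^⊗2 =
  [3, 8, 4]
  [5, 3, 0]
  [8, 11, 8]

Each entry (A^⊗2)_ij equals the minimum over all length-2 walks i = v_0 → v_1 → … → v_2 = j of Σ_t A[v_t][v_{t+1}]. For example, for (i, j) = (0, 2) we minimise over 3 possible intermediate vertex sequences; the minimum is 4, attained along the walk 0 → 1 → 2.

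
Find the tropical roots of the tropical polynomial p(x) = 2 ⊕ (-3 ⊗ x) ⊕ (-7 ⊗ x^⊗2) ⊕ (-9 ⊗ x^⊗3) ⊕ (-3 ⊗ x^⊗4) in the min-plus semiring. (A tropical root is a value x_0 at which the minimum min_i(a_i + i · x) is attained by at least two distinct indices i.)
Roots: {-6, 2, 4, 5}

Each tropical root is a break point of the lower envelope of the lines y = a_i + i · x (there are 5 lines, with slopes 0, 1, ..., 4). Only the lines that attain the minimum somewhere contribute to roots; other lines are dominated. Here the surviving (envelope) indices are i = 4, i = 3, i = 2, i = 1, i = 0.
Intersections between consecutive envelope lines give the roots: for adjacent envelope indices i < j the intersection is x = (a_i − a_j) / (j − i). Reading off the sorted break points: {-6, 2, 4, 5}.
Verification: at each break x_0, at least two indices attain the minimum of min_i(a_i + i · x_0).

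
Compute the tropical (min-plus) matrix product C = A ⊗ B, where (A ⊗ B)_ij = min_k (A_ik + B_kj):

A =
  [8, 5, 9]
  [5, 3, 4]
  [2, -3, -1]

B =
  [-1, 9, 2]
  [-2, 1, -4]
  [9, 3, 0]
A ⊗ B =
  [3, 6, 1]
  [1, 4, -1]
  [-5, -2, -7]

Apply the min-plus product entry-by-entry:
  C[0][0] = min over k of (A[0][0] + B[0][0] = 8 + -1 = 7, A[0][1] + B[1][0] = 5 + -2 = 3, A[0][2] + B[2][0] = 9 + 9 = 18) = 3 (attained at k = 1)
  C[0][1] = min over k of (A[0][0] + B[0][1] = 8 + 9 = 17, A[0][1] + B[1][1] = 5 + 1 = 6, A[0][2] + B[2][1] = 9 + 3 = 12) = 6 (attained at k = 1)
  C[0][2] = min over k of (A[0][0] + B[0][2] = 8 + 2 = 10, A[0][1] + B[1][2] = 5 + -4 = 1, A[0][2] + B[2][2] = 9 + 0 = 9) = 1 (attained at k = 1)
  C[1][0] = min over k of (A[1][0] + B[0][0] = 5 + -1 = 4, A[1][1] + B[1][0] = 3 + -2 = 1, A[1][2] + B[2][0] = 4 + 9 = 13) = 1 (attained at k = 1)
  C[1][1] = min over k of (A[1][0] + B[0][1] = 5 + 9 = 14, A[1][1] + B[1][1] = 3 + 1 = 4, A[1][2] + B[2][1] = 4 + 3 = 7) = 4 (attained at k = 1)
  C[1][2] = min over k of (A[1][0] + B[0][2] = 5 + 2 = 7, A[1][1] + B[1][2] = 3 + -4 = -1, A[1][2] + B[2][2] = 4 + 0 = 4) = -1 (attained at k = 1)
  C[2][0] = min over k of (A[2][0] + B[0][0] = 2 + -1 = 1, A[2][1] + B[1][0] = -3 + -2 = -5, A[2][2] + B[2][0] = -1 + 9 = 8) = -5 (attained at k = 1)
  C[2][1] = min over k of (A[2][0] + B[0][1] = 2 + 9 = 11, A[2][1] + B[1][1] = -3 + 1 = -2, A[2][2] + B[2][1] = -1 + 3 = 2) = -2 (attained at k = 1)
  C[2][2] = min over k of (A[2][0] + B[0][2] = 2 + 2 = 4, A[2][1] + B[1][2] = -3 + -4 = -7, A[2][2] + B[2][2] = -1 + 0 = -1) = -7 (attained at k = 1)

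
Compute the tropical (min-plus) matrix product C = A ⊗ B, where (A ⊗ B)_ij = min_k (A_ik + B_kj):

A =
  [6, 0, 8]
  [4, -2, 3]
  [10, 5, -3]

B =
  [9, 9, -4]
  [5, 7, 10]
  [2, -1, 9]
A ⊗ B =
  [5, 7, 2]
  [3, 2, 0]
  [-1, -4, 6]

Apply the min-plus product entry-by-entry:
  C[0][0] = min over k of (A[0][0] + B[0][0] = 6 + 9 = 15, A[0][1] + B[1][0] = 0 + 5 = 5, A[0][2] + B[2][0] = 8 + 2 = 10) = 5 (attained at k = 1)
  C[0][1] = min over k of (A[0][0] + B[0][1] = 6 + 9 = 15, A[0][1] + B[1][1] = 0 + 7 = 7, A[0][2] + B[2][1] = 8 + -1 = 7) = 7 (attained at k = 1)
  C[0][2] = min over k of (A[0][0] + B[0][2] = 6 + -4 = 2, A[0][1] + B[1][2] = 0 + 10 = 10, A[0][2] + B[2][2] = 8 + 9 = 17) = 2 (attained at k = 0)
  C[1][0] = min over k of (A[1][0] + B[0][0] = 4 + 9 = 13, A[1][1] + B[1][0] = -2 + 5 = 3, A[1][2] + B[2][0] = 3 + 2 = 5) = 3 (attained at k = 1)
  C[1][1] = min over k of (A[1][0] + B[0][1] = 4 + 9 = 13, A[1][1] + B[1][1] = -2 + 7 = 5, A[1][2] + B[2][1] = 3 + -1 = 2) = 2 (attained at k = 2)
  C[1][2] = min over k of (A[1][0] + B[0][2] = 4 + -4 = 0, A[1][1] + B[1][2] = -2 + 10 = 8, A[1][2] + B[2][2] = 3 + 9 = 12) = 0 (attained at k = 0)
  C[2][0] = min over k of (A[2][0] + B[0][0] = 10 + 9 = 19, A[2][1] + B[1][0] = 5 + 5 = 10, A[2][2] + B[2][0] = -3 + 2 = -1) = -1 (attained at k = 2)
  C[2][1] = min over k of (A[2][0] + B[0][1] = 10 + 9 = 19, A[2][1] + B[1][1] = 5 + 7 = 12, A[2][2] + B[2][1] = -3 + -1 = -4) = -4 (attained at k = 2)
  C[2][2] = min over k of (A[2][0] + B[0][2] = 10 + -4 = 6, A[2][1] + B[1][2] = 5 + 10 = 15, A[2][2] + B[2][2] = -3 + 9 = 6) = 6 (attained at k = 0)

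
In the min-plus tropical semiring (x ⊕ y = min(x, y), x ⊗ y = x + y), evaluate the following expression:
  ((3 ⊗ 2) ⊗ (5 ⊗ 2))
((3 ⊗ 2) ⊗ (5 ⊗ 2)) = 12

Expand innermost to outermost. Recall ⊕ takes the minimum of its arguments and ⊗ takes their sum. Working out the expression ((3 ⊗ 2) ⊗ (5 ⊗ 2)) gives 12.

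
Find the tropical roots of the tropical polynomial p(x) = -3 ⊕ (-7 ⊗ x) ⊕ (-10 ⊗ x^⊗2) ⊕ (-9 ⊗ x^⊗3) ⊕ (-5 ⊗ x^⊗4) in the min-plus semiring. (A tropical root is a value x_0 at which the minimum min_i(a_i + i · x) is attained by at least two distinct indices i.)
Roots: {-4, -1, 3, 4}

Each tropical root is a break point of the lower envelope of the lines y = a_i + i · x (there are 5 lines, with slopes 0, 1, ..., 4). Only the lines that attain the minimum somewhere contribute to roots; other lines are dominated. Here the surviving (envelope) indices are i = 4, i = 3, i = 2, i = 1, i = 0.
Intersections between consecutive envelope lines give the roots: for adjacent envelope indices i < j the intersection is x = (a_i − a_j) / (j − i). Reading off the sorted break points: {-4, -1, 3, 4}.
Verification: at each break x_0, at least two indices attain the minimum of min_i(a_i + i · x_0).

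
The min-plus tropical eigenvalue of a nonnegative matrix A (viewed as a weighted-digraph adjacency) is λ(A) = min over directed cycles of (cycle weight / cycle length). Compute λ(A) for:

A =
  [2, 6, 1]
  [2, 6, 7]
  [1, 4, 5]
λ(A) = 1

Enumerate directed cycles and compute their means (weight / length). Sample:
  cycle 0 → 0: weight = 2, length = 1, mean = 2/1 ≈ 2.000
  cycle 1 → 1: weight = 6, length = 1, mean = 6/1 ≈ 6.000
  cycle 2 → 2: weight = 5, length = 1, mean = 5/1 ≈ 5.000
  cycle 0 → 1 → 0: weight = 8, length = 2, mean = 8/2 ≈ 4.000
  cycle 0 → 2 → 0: weight = 2, length = 2, mean = 2/2 ≈ 1.000
  cycle 1 → 0 → 1: weight = 8, length = 2, mean = 8/2 ≈ 4.000
Minimum mean = 1.000, attained e.g. along the cycle 0 → 2 → 0 with weight 2 and length 2. So λ(A) = 2/2 = 1.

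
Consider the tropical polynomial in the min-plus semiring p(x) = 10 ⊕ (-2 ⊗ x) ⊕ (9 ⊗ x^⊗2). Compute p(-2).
p(-2) = -4

A tropical monomial a ⊗ x^⊗i evaluates to a + i · x. Evaluating each term at x = -2:
  Term 0 contributes 10 + 0 · -2 = 10
  Term 1 contributes -2 + 1 · -2 = -4
  Term 2 contributes 9 + 2 · -2 = 5
p(-2) = ⊕ of these = min[10, -4, 5] = -4.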